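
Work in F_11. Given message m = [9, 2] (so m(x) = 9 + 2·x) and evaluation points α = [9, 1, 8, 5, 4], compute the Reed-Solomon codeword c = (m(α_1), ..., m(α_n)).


c = [5, 0, 3, 8, 6]

Message polynomial: m(x) = 9 + 2·x (mod 11).
For each evaluation point α_i, compute m(α_i) mod 11:
  α_1 = 9: Horner steps 2 → 5, so m(9) = 5.
  α_2 = 1: Horner steps 2 → 0, so m(1) = 0.
  α_3 = 8: Horner steps 2 → 3, so m(8) = 3.
  α_4 = 5: Horner steps 2 → 8, so m(5) = 8.
  α_5 = 4: Horner steps 2 → 6, so m(4) = 6.
Codeword c = [5, 0, 3, 8, 6] ∈ F_11^5.


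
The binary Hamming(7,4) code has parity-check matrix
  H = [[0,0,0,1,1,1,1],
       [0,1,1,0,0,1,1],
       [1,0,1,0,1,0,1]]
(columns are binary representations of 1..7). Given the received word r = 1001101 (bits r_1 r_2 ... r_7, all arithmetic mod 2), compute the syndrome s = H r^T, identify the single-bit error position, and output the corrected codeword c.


s = (1, 1, 1)^T, error position = 7, corrected codeword c = 1001100

Compute s = H r^T mod 2 one row at a time:
  s_1 = 1 + 1 + 0 + 1 = 3 ≡ 1 (mod 2).
  s_2 = 0 + 0 + 0 + 1 = 1 ≡ 1 (mod 2).
  s_3 = 1 + 0 + 1 + 1 = 3 ≡ 1 (mod 2).
s = (1, 1, 1)^T — this equals column 7 of H (binary 111), so error is at position 7.
Correct: flip bit 7 of r = 1001101 to get c = 1001100.


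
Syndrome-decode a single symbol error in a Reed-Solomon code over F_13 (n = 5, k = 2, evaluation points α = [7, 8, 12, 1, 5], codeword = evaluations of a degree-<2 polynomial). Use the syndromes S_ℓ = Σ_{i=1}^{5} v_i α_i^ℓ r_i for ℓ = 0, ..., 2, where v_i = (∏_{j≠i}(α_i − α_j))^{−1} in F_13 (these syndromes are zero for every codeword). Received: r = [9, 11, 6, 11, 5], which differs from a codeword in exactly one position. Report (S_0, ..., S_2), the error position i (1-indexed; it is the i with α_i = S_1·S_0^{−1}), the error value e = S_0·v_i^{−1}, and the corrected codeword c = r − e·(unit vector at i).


S = (7, 7, 7), error at position 4, error magnitude e = 1, c = [9, 11, 6, 10, 5].

Step 1: column multipliers v_i = (∏_{j≠i}(α_i − α_j))^{−1} mod 13.
  i = 1 (α = 7): (7−8)(7−12)(7−1)(7−5) = (−1)·(−5)·6·2 = 60 ≡ 8, so v_1 = 8^{−1} = 5 (mod 13).
  i = 2 (α = 8): (8−7)(8−12)(8−1)(8−5) = 1·(−4)·7·3 = −84 ≡ 7, so v_2 = 7^{−1} = 2 (mod 13).
  i = 3 (α = 12): (12−7)(12−8)(12−1)(12−5) = 5·4·11·7 = 1540 ≡ 6, so v_3 = 6^{−1} = 11 (mod 13).
  i = 4 (α = 1): (1−7)(1−8)(1−12)(1−5) = (−6)·(−7)·(−11)·(−4) = 1848 ≡ 2, so v_4 = 2^{−1} = 7 (mod 13).
  i = 5 (α = 5): (5−7)(5−8)(5−12)(5−1) = (−2)·(−3)·(−7)·4 = −168 ≡ 1, so v_5 = 1^{−1} = 1 (mod 13).
  v = [5, 2, 11, 7, 1].
Step 2: syndromes of r = [9, 11, 6, 11, 5] (all sums mod 13).
  S_0 = Σ v_i r_i = 5·9 + 2·11 + 11·6 + 7·11 + 1·5 = 215 ≡ 7.
  S_1 = Σ v_i α_i r_i = 5·7·9 + 2·8·11 + 11·12·6 + 7·1·11 + 1·5·5 = 1385 ≡ 7.
  α_i^2 mod 13 = [10, 12, 1, 1, 12].
  S_2 = Σ v_i α_i^2 r_i = 5·10·9 + 2·12·11 + 11·1·6 + 7·1·11 + 1·12·5 = 917 ≡ 7.
  S = (7, 7, 7) ≠ 0, so r is not a codeword (an error is present).
Step 3: locate the error. For a single error e at position i, S_ℓ = v_i·e·α_i^ℓ, so α_err = S_1/S_0.
  S_0^{−1} = 7^{−1} = 2 (mod 13), so α_err = 7·2 = 14 ≡ 1 = α_4. Error position i = 4.
  Consistency check: S_2/S_1 = 7·2 = 14 ≡ 1 = α_err ✓ (single-error assumption holds).
Step 4: error magnitude e = S_0/v_4 = S_0·∏_{j≠4}(α_4 − α_j) = 7·2 = 14 ≡ 1 (mod 13).
Step 5: correct position 4: c_4 = r_4 − e = 11 − 1 ≡ 10 (mod 13). Hence c = [9, 11, 6, 10, 5].
  Check: interpolating c through the α_i gives m(x) = 8 + 2·x (degree < 2) with m(α_i) = c_i for every i, so c is indeed a codeword.


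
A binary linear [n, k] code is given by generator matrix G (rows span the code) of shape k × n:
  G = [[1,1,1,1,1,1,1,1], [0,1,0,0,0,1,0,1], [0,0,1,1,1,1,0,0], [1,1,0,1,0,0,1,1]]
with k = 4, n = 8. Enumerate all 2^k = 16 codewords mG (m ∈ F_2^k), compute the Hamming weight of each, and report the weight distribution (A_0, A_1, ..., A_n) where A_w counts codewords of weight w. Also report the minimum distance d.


Weight distribution: A_0 = 1, A_1 = 1, A_3 = 3, A_4 = 6, A_5 = 3, A_7 = 1, A_8 = 1. Minimum distance d = 1.

Enumerate all 2^4 = 16 messages m ∈ F_2^4.
For each, compute codeword c = mG in F_2^8, then tally its weight.
  m = 0000 → c = 00000000, weight = 0.
  m = 1000 → c = 11111111, weight = 8.
  m = 0100 → c = 01000101, weight = 3.
  m = 1100 → c = 10111010, weight = 5.
  m = 0010 → c = 00111100, weight = 4.
  m = 1010 → c = 11000011, weight = 4.
  m = 0110 → c = 01111001, weight = 5.
  m = 1110 → c = 10000110, weight = 3.
  m = 0001 → c = 11010011, weight = 5.
  m = 1001 → c = 00101100, weight = 3.
  m = 0101 → c = 10010110, weight = 4.
  m = 1101 → c = 01101001, weight = 4.
  m = 0011 → c = 11101111, weight = 7.
  m = 1011 → c = 00010000, weight = 1.
  m = 0111 → c = 10101010, weight = 4.
  m = 1111 → c = 01010101, weight = 4.
Tally weights:
  weight 0: 1 codewords.
  weight 1: 1 codewords.
  weight 3: 3 codewords.
  weight 4: 6 codewords.
  weight 5: 3 codewords.
  weight 7: 1 codewords.
  weight 8: 1 codewords.
Minimum distance d = smallest w > 0 with A_w > 0 = 1.
Sanity: Σ A_w = 16 = 2^4 = 16 ✓.


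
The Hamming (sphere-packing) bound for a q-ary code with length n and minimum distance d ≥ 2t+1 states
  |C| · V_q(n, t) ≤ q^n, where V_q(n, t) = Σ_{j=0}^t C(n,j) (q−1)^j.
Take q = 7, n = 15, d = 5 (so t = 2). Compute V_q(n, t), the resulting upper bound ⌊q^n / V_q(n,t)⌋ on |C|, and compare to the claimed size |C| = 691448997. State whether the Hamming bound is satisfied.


V_q(n, t) = 3871, q^n = 4747561509943, Hamming bound = 1226443169, |C| = 691448997 ≤ bound (satisfied).

Step 1: Compute V_q(n, t) = Σ_{j=0}^2 C(n, j) (q−1)^j.
  j = 0: C(15,0)·(6)^0 = 1·1 = 1.
  j = 1: C(15,1)·(6)^1 = 15·6 = 90.
  j = 2: C(15,2)·(6)^2 = 105·36 = 3780.
  V_q(n, t) = 1 + 90 + 3780 = 3871.
Step 2: q^n = 7^15 = 4747561509943.
Step 3: Hamming bound ⌊q^n / V_q(n,t)⌋ = ⌊4747561509943/3871⌋ = 1226443169.
Step 4: Compare |C| = 691448997 to 1226443169: satisfied.
The claimed |C| lies below the Hamming bound.


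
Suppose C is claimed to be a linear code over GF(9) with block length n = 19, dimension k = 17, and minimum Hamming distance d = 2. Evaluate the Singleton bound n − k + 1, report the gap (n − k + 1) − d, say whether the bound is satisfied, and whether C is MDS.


Singleton RHS = n − k + 1 = 3, slack = 1, bound satisfied, not MDS.

Singleton bound: d ≤ n − k + 1.
Here n = 19, k = 17, so n − k + 1 = 3.
Given d = 2, check d ≤ 3: YES.
Slack = (n − k + 1) − d = 1.
The code is NOT MDS (slack = 1 > 0).
Description: the claimed parameters are [19, 17, 2]_9; such a code would be non-MDS.


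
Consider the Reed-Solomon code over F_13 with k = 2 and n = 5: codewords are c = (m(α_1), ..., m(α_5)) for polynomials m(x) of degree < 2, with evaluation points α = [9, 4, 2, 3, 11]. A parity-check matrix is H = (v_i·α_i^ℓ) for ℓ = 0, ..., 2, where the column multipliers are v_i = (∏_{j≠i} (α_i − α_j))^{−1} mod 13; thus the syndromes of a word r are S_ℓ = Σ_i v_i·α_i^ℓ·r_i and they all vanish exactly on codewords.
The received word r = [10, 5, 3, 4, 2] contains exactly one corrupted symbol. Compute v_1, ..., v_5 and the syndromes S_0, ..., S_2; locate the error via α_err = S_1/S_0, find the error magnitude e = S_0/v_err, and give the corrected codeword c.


S = (6, 1, 11), error at position 5, error magnitude e = 3, c = [10, 5, 3, 4, 12].

Step 1: column multipliers v_i = (∏_{j≠i}(α_i − α_j))^{−1} mod 13.
  i = 1 (α = 9): (9−4)(9−2)(9−3)(9−11) = 5·7·6·(−2) = −420 ≡ 9, so v_1 = 9^{−1} = 3 (mod 13).
  i = 2 (α = 4): (4−9)(4−2)(4−3)(4−11) = (−5)·2·1·(−7) = 70 ≡ 5, so v_2 = 5^{−1} = 8 (mod 13).
  i = 3 (α = 2): (2−9)(2−4)(2−3)(2−11) = (−7)·(−2)·(−1)·(−9) = 126 ≡ 9, so v_3 = 9^{−1} = 3 (mod 13).
  i = 4 (α = 3): (3−9)(3−4)(3−2)(3−11) = (−6)·(−1)·1·(−8) = −48 ≡ 4, so v_4 = 4^{−1} = 10 (mod 13).
  i = 5 (α = 11): (11−9)(11−4)(11−2)(11−3) = 2·7·9·8 = 1008 ≡ 7, so v_5 = 7^{−1} = 2 (mod 13).
  v = [3, 8, 3, 10, 2].
Step 2: syndromes of r = [10, 5, 3, 4, 2] (all sums mod 13).
  S_0 = Σ v_i r_i = 3·10 + 8·5 + 3·3 + 10·4 + 2·2 = 123 ≡ 6.
  S_1 = Σ v_i α_i r_i = 3·9·10 + 8·4·5 + 3·2·3 + 10·3·4 + 2·11·2 = 612 ≡ 1.
  α_i^2 mod 13 = [3, 3, 4, 9, 4].
  S_2 = Σ v_i α_i^2 r_i = 3·3·10 + 8·3·5 + 3·4·3 + 10·9·4 + 2·4·2 = 622 ≡ 11.
  S = (6, 1, 11) ≠ 0, so r is not a codeword (an error is present).
Step 3: locate the error. For a single error e at position i, S_ℓ = v_i·e·α_i^ℓ, so α_err = S_1/S_0.
  S_0^{−1} = 6^{−1} = 11 (mod 13), so α_err = 1·11 = 11 ≡ 11 = α_5. Error position i = 5.
  Consistency check: S_2/S_1 = 11·1 = 11 ≡ 11 = α_err ✓ (single-error assumption holds).
Step 4: error magnitude e = S_0/v_5 = S_0·∏_{j≠5}(α_5 − α_j) = 6·7 = 42 ≡ 3 (mod 13).
Step 5: correct position 5: c_5 = r_5 − e = 2 − 3 ≡ 12 (mod 13). Hence c = [10, 5, 3, 4, 12].
  Check: interpolating c through the α_i gives m(x) = 1 + 1·x (degree < 2) with m(α_i) = c_i for every i, so c is indeed a codeword.


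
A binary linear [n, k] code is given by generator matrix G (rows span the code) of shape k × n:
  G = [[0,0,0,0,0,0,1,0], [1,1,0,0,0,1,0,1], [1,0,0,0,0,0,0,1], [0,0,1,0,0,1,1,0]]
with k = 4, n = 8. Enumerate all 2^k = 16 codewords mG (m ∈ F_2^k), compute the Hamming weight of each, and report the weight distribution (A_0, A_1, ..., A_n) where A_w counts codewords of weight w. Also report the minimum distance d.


Weight distribution: A_0 = 1, A_1 = 1, A_2 = 4, A_3 = 4, A_4 = 3, A_5 = 3. Minimum distance d = 1.

Enumerate all 2^4 = 16 messages m ∈ F_2^4.
For each, compute codeword c = mG in F_2^8, then tally its weight.
  m = 0000 → c = 00000000, weight = 0.
  m = 1000 → c = 00000010, weight = 1.
  m = 0100 → c = 11000101, weight = 4.
  m = 1100 → c = 11000111, weight = 5.
  m = 0010 → c = 10000001, weight = 2.
  m = 1010 → c = 10000011, weight = 3.
  m = 0110 → c = 01000100, weight = 2.
  m = 1110 → c = 01000110, weight = 3.
  m = 0001 → c = 00100110, weight = 3.
  m = 1001 → c = 00100100, weight = 2.
  m = 0101 → c = 11100011, weight = 5.
  m = 1101 → c = 11100001, weight = 4.
  m = 0011 → c = 10100111, weight = 5.
  m = 1011 → c = 10100101, weight = 4.
  m = 0111 → c = 01100010, weight = 3.
  m = 1111 → c = 01100000, weight = 2.
Tally weights:
  weight 0: 1 codewords.
  weight 1: 1 codewords.
  weight 2: 4 codewords.
  weight 3: 4 codewords.
  weight 4: 3 codewords.
  weight 5: 3 codewords.
Minimum distance d = smallest w > 0 with A_w > 0 = 1.
Sanity: Σ A_w = 16 = 2^4 = 16 ✓.


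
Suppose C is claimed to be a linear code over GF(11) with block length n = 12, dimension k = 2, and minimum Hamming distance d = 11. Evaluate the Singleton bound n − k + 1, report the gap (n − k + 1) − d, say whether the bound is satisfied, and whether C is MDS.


Singleton RHS = n − k + 1 = 11, slack = 0, bound satisfied, MDS.

Singleton bound: d ≤ n − k + 1.
Here n = 12, k = 2, so n − k + 1 = 11.
Given d = 11, check d ≤ 11: YES.
Slack = (n − k + 1) − d = 0.
The code is MDS (slack = 0).
Description: the claimed parameters are [12, 2, 11]_11; such a code would be MDS (meets Singleton bound).


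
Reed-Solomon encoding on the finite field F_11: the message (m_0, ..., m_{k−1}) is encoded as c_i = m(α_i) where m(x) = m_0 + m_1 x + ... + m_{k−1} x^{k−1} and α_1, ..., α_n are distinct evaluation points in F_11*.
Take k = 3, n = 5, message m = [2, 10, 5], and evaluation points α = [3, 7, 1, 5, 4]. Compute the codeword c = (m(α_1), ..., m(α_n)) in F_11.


c = [0, 9, 6, 1, 1]

Message polynomial: m(x) = 2 + 10·x + 5·x^2 (mod 11).
For each evaluation point α_i, compute m(α_i) mod 11:
  α_1 = 3: Horner steps 5 → 3 → 0, so m(3) = 0.
  α_2 = 7: Horner steps 5 → 1 → 9, so m(7) = 9.
  α_3 = 1: Horner steps 5 → 4 → 6, so m(1) = 6.
  α_4 = 5: Horner steps 5 → 2 → 1, so m(5) = 1.
  α_5 = 4: Horner steps 5 → 8 → 1, so m(4) = 1.
Codeword c = [0, 9, 6, 1, 1] ∈ F_11^5.


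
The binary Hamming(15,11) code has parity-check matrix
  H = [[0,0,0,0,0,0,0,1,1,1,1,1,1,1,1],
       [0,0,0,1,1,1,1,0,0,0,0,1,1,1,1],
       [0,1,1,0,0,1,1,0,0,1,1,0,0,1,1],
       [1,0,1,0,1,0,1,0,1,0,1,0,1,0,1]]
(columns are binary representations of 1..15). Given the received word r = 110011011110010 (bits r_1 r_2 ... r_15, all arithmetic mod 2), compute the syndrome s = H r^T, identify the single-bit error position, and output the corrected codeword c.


s = (1, 1, 1, 0)^T, error position = 14, corrected codeword c = 110011011110000

Compute s = H r^T mod 2 one row at a time:
  s_1 = 1 + 1 + 1 + 1 + 0 + 0 + 1 + 0 = 5 ≡ 1 (mod 2).
  s_2 = 0 + 1 + 1 + 0 + 0 + 0 + 1 + 0 = 3 ≡ 1 (mod 2).
  s_3 = 1 + 0 + 1 + 0 + 1 + 1 + 1 + 0 = 5 ≡ 1 (mod 2).
  s_4 = 1 + 0 + 1 + 0 + 1 + 1 + 0 + 0 = 4 ≡ 0 (mod 2).
s = (1, 1, 1, 0)^T — this equals column 14 of H (binary 1110), so error is at position 14.
Correct: flip bit 14 of r = 110011011110010 to get c = 110011011110000.


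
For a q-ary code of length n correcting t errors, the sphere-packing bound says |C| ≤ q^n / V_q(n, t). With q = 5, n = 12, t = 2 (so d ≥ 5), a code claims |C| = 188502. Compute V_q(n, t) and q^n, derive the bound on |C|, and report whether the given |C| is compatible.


V_q(n, t) = 1105, q^n = 244140625, Hamming bound = 220941, |C| = 188502 ≤ bound (satisfied).

Step 1: Compute V_q(n, t) = Σ_{j=0}^2 C(n, j) (q−1)^j.
  j = 0: C(12,0)·(4)^0 = 1·1 = 1.
  j = 1: C(12,1)·(4)^1 = 12·4 = 48.
  j = 2: C(12,2)·(4)^2 = 66·16 = 1056.
  V_q(n, t) = 1 + 48 + 1056 = 1105.
Step 2: q^n = 5^12 = 244140625.
Step 3: Hamming bound ⌊q^n / V_q(n,t)⌋ = ⌊244140625/1105⌋ = 220941.
Step 4: Compare |C| = 188502 to 220941: satisfied.
The claimed |C| lies below the Hamming bound.


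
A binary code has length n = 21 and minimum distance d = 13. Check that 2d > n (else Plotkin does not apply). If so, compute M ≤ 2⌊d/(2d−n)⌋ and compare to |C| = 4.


Plotkin bound M ≤ 4; given |C| = 4 ≤ bound (satisfied).

Check applicability: 2d = 26, n = 21.
2d − n = 5 > 0, so Plotkin applies.
Compute d/(2d−n) = 13/5 ≈ 2.6000.
⌊d/(2d−n)⌋ = 2.
Plotkin bound: M ≤ 2·2 = 4.
Given |C| = 4, check: satisfied.
This |C| is at the Plotkin bound.


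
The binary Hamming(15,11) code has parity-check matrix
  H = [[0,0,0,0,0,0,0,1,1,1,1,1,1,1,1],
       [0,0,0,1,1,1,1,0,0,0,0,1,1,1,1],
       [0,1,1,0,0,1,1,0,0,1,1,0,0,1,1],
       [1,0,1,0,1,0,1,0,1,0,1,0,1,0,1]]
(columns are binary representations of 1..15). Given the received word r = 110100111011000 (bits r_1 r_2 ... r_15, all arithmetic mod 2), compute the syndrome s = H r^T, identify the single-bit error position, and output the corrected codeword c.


s = (0, 1, 1, 0)^T, error position = 6, corrected codeword c = 110101111011000

Compute s = H r^T mod 2 one row at a time:
  s_1 = 1 + 1 + 0 + 1 + 1 + 0 + 0 + 0 = 4 ≡ 0 (mod 2).
  s_2 = 1 + 0 + 0 + 1 + 1 + 0 + 0 + 0 = 3 ≡ 1 (mod 2).
  s_3 = 1 + 0 + 0 + 1 + 0 + 1 + 0 + 0 = 3 ≡ 1 (mod 2).
  s_4 = 1 + 0 + 0 + 1 + 1 + 1 + 0 + 0 = 4 ≡ 0 (mod 2).
s = (0, 1, 1, 0)^T — this equals column 6 of H (binary 0110), so error is at position 6.
Correct: flip bit 6 of r = 110100111011000 to get c = 110101111011000.


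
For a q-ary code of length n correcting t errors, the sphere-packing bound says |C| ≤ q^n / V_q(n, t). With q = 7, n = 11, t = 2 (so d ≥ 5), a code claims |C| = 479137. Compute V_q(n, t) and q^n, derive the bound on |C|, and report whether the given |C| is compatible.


V_q(n, t) = 2047, q^n = 1977326743, Hamming bound = 965963, |C| = 479137 ≤ bound (satisfied).

Step 1: Compute V_q(n, t) = Σ_{j=0}^2 C(n, j) (q−1)^j.
  j = 0: C(11,0)·(6)^0 = 1·1 = 1.
  j = 1: C(11,1)·(6)^1 = 11·6 = 66.
  j = 2: C(11,2)·(6)^2 = 55·36 = 1980.
  V_q(n, t) = 1 + 66 + 1980 = 2047.
Step 2: q^n = 7^11 = 1977326743.
Step 3: Hamming bound ⌊q^n / V_q(n,t)⌋ = ⌊1977326743/2047⌋ = 965963.
Step 4: Compare |C| = 479137 to 965963: satisfied.
The claimed |C| lies below the Hamming bound.


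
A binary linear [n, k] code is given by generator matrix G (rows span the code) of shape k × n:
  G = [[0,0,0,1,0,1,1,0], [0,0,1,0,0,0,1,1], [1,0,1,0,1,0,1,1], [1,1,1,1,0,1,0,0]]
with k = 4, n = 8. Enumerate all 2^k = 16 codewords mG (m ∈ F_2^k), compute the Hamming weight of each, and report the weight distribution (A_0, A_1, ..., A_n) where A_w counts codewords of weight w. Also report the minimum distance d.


Weight distribution: A_0 = 1, A_2 = 1, A_3 = 4, A_4 = 3, A_5 = 4, A_6 = 3. Minimum distance d = 2.

Enumerate all 2^4 = 16 messages m ∈ F_2^4.
For each, compute codeword c = mG in F_2^8, then tally its weight.
  m = 0000 → c = 00000000, weight = 0.
  m = 1000 → c = 00010110, weight = 3.
  m = 0100 → c = 00100011, weight = 3.
  m = 1100 → c = 00110101, weight = 4.
  m = 0010 → c = 10101011, weight = 5.
  m = 1010 → c = 10111101, weight = 6.
  m = 0110 → c = 10001000, weight = 2.
  m = 1110 → c = 10011110, weight = 5.
  m = 0001 → c = 11110100, weight = 5.
  m = 1001 → c = 11100010, weight = 4.
  m = 0101 → c = 11010111, weight = 6.
  m = 1101 → c = 11000001, weight = 3.
  m = 0011 → c = 01011111, weight = 6.
  m = 1011 → c = 01001001, weight = 3.
  m = 0111 → c = 01111100, weight = 5.
  m = 1111 → c = 01101010, weight = 4.
Tally weights:
  weight 0: 1 codewords.
  weight 2: 1 codewords.
  weight 3: 4 codewords.
  weight 4: 3 codewords.
  weight 5: 4 codewords.
  weight 6: 3 codewords.
Minimum distance d = smallest w > 0 with A_w > 0 = 2.
Sanity: Σ A_w = 16 = 2^4 = 16 ✓.


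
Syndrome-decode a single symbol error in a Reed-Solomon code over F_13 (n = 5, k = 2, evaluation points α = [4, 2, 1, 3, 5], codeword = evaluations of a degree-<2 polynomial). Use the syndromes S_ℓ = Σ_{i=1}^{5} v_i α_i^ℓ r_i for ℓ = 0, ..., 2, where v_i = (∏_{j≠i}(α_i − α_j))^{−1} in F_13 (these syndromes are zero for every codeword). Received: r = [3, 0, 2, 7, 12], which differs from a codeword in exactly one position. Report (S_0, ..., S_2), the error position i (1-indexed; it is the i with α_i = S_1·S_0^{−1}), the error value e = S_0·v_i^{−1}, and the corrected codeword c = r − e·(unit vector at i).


S = (4, 8, 3), error at position 2, error magnitude e = 2, c = [3, 11, 2, 7, 12].

Step 1: column multipliers v_i = (∏_{j≠i}(α_i − α_j))^{−1} mod 13.
  i = 1 (α = 4): (4−2)(4−1)(4−3)(4−5) = 2·3·1·(−1) = −6 ≡ 7, so v_1 = 7^{−1} = 2 (mod 13).
  i = 2 (α = 2): (2−4)(2−1)(2−3)(2−5) = (−2)·1·(−1)·(−3) = −6 ≡ 7, so v_2 = 7^{−1} = 2 (mod 13).
  i = 3 (α = 1): (1−4)(1−2)(1−3)(1−5) = (−3)·(−1)·(−2)·(−4) = 24 ≡ 11, so v_3 = 11^{−1} = 6 (mod 13).
  i = 4 (α = 3): (3−4)(3−2)(3−1)(3−5) = (−1)·1·2·(−2) = 4 ≡ 4, so v_4 = 4^{−1} = 10 (mod 13).
  i = 5 (α = 5): (5−4)(5−2)(5−1)(5−3) = 1·3·4·2 = 24 ≡ 11, so v_5 = 11^{−1} = 6 (mod 13).
  v = [2, 2, 6, 10, 6].
Step 2: syndromes of r = [3, 0, 2, 7, 12] (all sums mod 13).
  S_0 = Σ v_i r_i = 2·3 + 2·0 + 6·2 + 10·7 + 6·12 = 160 ≡ 4.
  S_1 = Σ v_i α_i r_i = 2·4·3 + 2·2·0 + 6·1·2 + 10·3·7 + 6·5·12 = 606 ≡ 8.
  α_i^2 mod 13 = [3, 4, 1, 9, 12].
  S_2 = Σ v_i α_i^2 r_i = 2·3·3 + 2·4·0 + 6·1·2 + 10·9·7 + 6·12·12 = 1524 ≡ 3.
  S = (4, 8, 3) ≠ 0, so r is not a codeword (an error is present).
Step 3: locate the error. For a single error e at position i, S_ℓ = v_i·e·α_i^ℓ, so α_err = S_1/S_0.
  S_0^{−1} = 4^{−1} = 10 (mod 13), so α_err = 8·10 = 80 ≡ 2 = α_2. Error position i = 2.
  Consistency check: S_2/S_1 = 3·5 = 15 ≡ 2 = α_err ✓ (single-error assumption holds).
Step 4: error magnitude e = S_0/v_2 = S_0·∏_{j≠2}(α_2 − α_j) = 4·7 = 28 ≡ 2 (mod 13).
Step 5: correct position 2: c_2 = r_2 − e = 0 − 2 ≡ 11 (mod 13). Hence c = [3, 11, 2, 7, 12].
  Check: interpolating c through the α_i gives m(x) = 6 + 9·x (degree < 2) with m(α_i) = c_i for every i, so c is indeed a codeword.


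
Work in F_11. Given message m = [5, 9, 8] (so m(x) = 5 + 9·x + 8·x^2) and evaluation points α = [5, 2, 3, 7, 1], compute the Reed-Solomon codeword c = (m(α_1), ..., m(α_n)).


c = [8, 0, 5, 9, 0]

Message polynomial: m(x) = 5 + 9·x + 8·x^2 (mod 11).
For each evaluation point α_i, compute m(α_i) mod 11:
  α_1 = 5: Horner steps 8 → 5 → 8, so m(5) = 8.
  α_2 = 2: Horner steps 8 → 3 → 0, so m(2) = 0.
  α_3 = 3: Horner steps 8 → 0 → 5, so m(3) = 5.
  α_4 = 7: Horner steps 8 → 10 → 9, so m(7) = 9.
  α_5 = 1: Horner steps 8 → 6 → 0, so m(1) = 0.
Codeword c = [8, 0, 5, 9, 0] ∈ F_11^5.


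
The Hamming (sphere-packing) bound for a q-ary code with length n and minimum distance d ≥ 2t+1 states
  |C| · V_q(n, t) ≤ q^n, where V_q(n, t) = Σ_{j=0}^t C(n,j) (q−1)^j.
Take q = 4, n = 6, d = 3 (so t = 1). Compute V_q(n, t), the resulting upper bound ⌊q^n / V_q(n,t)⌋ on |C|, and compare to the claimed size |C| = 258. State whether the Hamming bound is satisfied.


V_q(n, t) = 19, q^n = 4096, Hamming bound = 215, |C| = 258 > bound (violated).

Step 1: Compute V_q(n, t) = Σ_{j=0}^1 C(n, j) (q−1)^j.
  j = 0: C(6,0)·(3)^0 = 1·1 = 1.
  j = 1: C(6,1)·(3)^1 = 6·3 = 18.
  V_q(n, t) = 1 + 18 = 19.
Step 2: q^n = 4^6 = 4096.
Step 3: Hamming bound ⌊q^n / V_q(n,t)⌋ = ⌊4096/19⌋ = 215.
Step 4: Compare |C| = 258 to 215: violated.
The claimed |C| lies above the Hamming bound, so no 4-ary code of length 6 with d ≥ 3 can have 258 codewords.


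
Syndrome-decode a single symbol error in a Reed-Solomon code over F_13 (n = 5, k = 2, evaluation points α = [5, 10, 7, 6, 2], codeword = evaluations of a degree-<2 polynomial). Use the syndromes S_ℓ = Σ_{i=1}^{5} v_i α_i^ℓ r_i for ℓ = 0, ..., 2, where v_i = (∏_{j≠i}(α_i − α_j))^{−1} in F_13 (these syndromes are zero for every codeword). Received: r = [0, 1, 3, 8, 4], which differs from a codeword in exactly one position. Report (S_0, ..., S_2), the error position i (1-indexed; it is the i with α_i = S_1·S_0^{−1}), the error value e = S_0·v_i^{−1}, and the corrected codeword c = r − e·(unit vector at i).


S = (11, 9, 5), error at position 5, error magnitude e = 2, c = [0, 1, 3, 8, 2].

Step 1: column multipliers v_i = (∏_{j≠i}(α_i − α_j))^{−1} mod 13.
  i = 1 (α = 5): (5−10)(5−7)(5−6)(5−2) = (−5)·(−2)·(−1)·3 = −30 ≡ 9, so v_1 = 9^{−1} = 3 (mod 13).
  i = 2 (α = 10): (10−5)(10−7)(10−6)(10−2) = 5·3·4·8 = 480 ≡ 12, so v_2 = 12^{−1} = 12 (mod 13).
  i = 3 (α = 7): (7−5)(7−10)(7−6)(7−2) = 2·(−3)·1·5 = −30 ≡ 9, so v_3 = 9^{−1} = 3 (mod 13).
  i = 4 (α = 6): (6−5)(6−10)(6−7)(6−2) = 1·(−4)·(−1)·4 = 16 ≡ 3, so v_4 = 3^{−1} = 9 (mod 13).
  i = 5 (α = 2): (2−5)(2−10)(2−7)(2−6) = (−3)·(−8)·(−5)·(−4) = 480 ≡ 12, so v_5 = 12^{−1} = 12 (mod 13).
  v = [3, 12, 3, 9, 12].
Step 2: syndromes of r = [0, 1, 3, 8, 4] (all sums mod 13).
  S_0 = Σ v_i r_i = 3·0 + 12·1 + 3·3 + 9·8 + 12·4 = 141 ≡ 11.
  S_1 = Σ v_i α_i r_i = 3·5·0 + 12·10·1 + 3·7·3 + 9·6·8 + 12·2·4 = 711 ≡ 9.
  α_i^2 mod 13 = [12, 9, 10, 10, 4].
  S_2 = Σ v_i α_i^2 r_i = 3·12·0 + 12·9·1 + 3·10·3 + 9·10·8 + 12·4·4 = 1110 ≡ 5.
  S = (11, 9, 5) ≠ 0, so r is not a codeword (an error is present).
Step 3: locate the error. For a single error e at position i, S_ℓ = v_i·e·α_i^ℓ, so α_err = S_1/S_0.
  S_0^{−1} = 11^{−1} = 6 (mod 13), so α_err = 9·6 = 54 ≡ 2 = α_5. Error position i = 5.
  Consistency check: S_2/S_1 = 5·3 = 15 ≡ 2 = α_err ✓ (single-error assumption holds).
Step 4: error magnitude e = S_0/v_5 = S_0·∏_{j≠5}(α_5 − α_j) = 11·12 = 132 ≡ 2 (mod 13).
Step 5: correct position 5: c_5 = r_5 − e = 4 − 2 ≡ 2 (mod 13). Hence c = [0, 1, 3, 8, 2].
  Check: interpolating c through the α_i gives m(x) = 12 + 8·x (degree < 2) with m(α_i) = c_i for every i, so c is indeed a codeword.


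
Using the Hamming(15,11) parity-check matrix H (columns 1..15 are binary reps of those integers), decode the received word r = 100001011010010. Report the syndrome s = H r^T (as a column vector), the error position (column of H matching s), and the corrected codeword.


s = (0, 0, 1, 1)^T, error position = 3, corrected codeword c = 101001011010010

Compute s = H r^T mod 2 one row at a time:
  s_1 = 1 + 1 + 0 + 1 + 0 + 0 + 1 + 0 = 4 ≡ 0 (mod 2).
  s_2 = 0 + 0 + 1 + 0 + 0 + 0 + 1 + 0 = 2 ≡ 0 (mod 2).
  s_3 = 0 + 0 + 1 + 0 + 0 + 1 + 1 + 0 = 3 ≡ 1 (mod 2).
  s_4 = 1 + 0 + 0 + 0 + 1 + 1 + 0 + 0 = 3 ≡ 1 (mod 2).
s = (0, 0, 1, 1)^T — this equals column 3 of H (binary 0011), so error is at position 3.
Correct: flip bit 3 of r = 100001011010010 to get c = 101001011010010.


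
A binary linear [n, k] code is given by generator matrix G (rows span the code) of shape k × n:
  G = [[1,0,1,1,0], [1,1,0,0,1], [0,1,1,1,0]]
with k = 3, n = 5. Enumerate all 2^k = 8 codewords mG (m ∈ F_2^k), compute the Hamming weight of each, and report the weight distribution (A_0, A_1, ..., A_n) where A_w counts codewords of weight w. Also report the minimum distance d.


Weight distribution: A_0 = 1, A_1 = 1, A_2 = 1, A_3 = 3, A_4 = 2. Minimum distance d = 1.

Enumerate all 2^3 = 8 messages m ∈ F_2^3.
For each, compute codeword c = mG in F_2^5, then tally its weight.
  m = 000 → c = 00000, weight = 0.
  m = 100 → c = 10110, weight = 3.
  m = 010 → c = 11001, weight = 3.
  m = 110 → c = 01111, weight = 4.
  m = 001 → c = 01110, weight = 3.
  m = 101 → c = 11000, weight = 2.
  m = 011 → c = 10111, weight = 4.
  m = 111 → c = 00001, weight = 1.
Tally weights:
  weight 0: 1 codewords.
  weight 1: 1 codewords.
  weight 2: 1 codewords.
  weight 3: 3 codewords.
  weight 4: 2 codewords.
Minimum distance d = smallest w > 0 with A_w > 0 = 1.
Sanity: Σ A_w = 8 = 2^3 = 8 ✓.


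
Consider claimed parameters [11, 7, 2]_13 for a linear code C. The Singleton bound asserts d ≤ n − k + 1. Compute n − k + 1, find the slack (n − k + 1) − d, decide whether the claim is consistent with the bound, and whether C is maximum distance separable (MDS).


Singleton RHS = n − k + 1 = 5, slack = 3, bound satisfied, not MDS.

Singleton bound: d ≤ n − k + 1.
Here n = 11, k = 7, so n − k + 1 = 5.
Given d = 2, check d ≤ 5: YES.
Slack = (n − k + 1) − d = 3.
The code is NOT MDS (slack = 3 > 0).
Description: the claimed parameters are [11, 7, 2]_13; such a code would be non-MDS.


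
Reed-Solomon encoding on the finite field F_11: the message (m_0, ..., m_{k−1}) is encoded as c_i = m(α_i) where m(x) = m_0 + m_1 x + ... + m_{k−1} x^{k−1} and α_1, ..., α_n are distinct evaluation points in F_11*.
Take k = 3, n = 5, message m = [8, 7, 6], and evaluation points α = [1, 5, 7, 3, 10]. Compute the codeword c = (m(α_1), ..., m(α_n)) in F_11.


c = [10, 6, 10, 6, 7]

Message polynomial: m(x) = 8 + 7·x + 6·x^2 (mod 11).
For each evaluation point α_i, compute m(α_i) mod 11:
  α_1 = 1: Horner steps 6 → 2 → 10, so m(1) = 10.
  α_2 = 5: Horner steps 6 → 4 → 6, so m(5) = 6.
  α_3 = 7: Horner steps 6 → 5 → 10, so m(7) = 10.
  α_4 = 3: Horner steps 6 → 3 → 6, so m(3) = 6.
  α_5 = 10: Horner steps 6 → 1 → 7, so m(10) = 7.
Codeword c = [10, 6, 10, 6, 7] ∈ F_11^5.


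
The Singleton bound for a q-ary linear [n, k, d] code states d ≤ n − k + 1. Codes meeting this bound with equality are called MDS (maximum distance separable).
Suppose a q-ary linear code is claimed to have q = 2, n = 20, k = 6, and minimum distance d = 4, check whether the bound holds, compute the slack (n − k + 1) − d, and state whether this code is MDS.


Singleton RHS = n − k + 1 = 15, slack = 11, bound satisfied, not MDS.

Singleton bound: d ≤ n − k + 1.
Here n = 20, k = 6, so n − k + 1 = 15.
Given d = 4, check d ≤ 15: YES.
Slack = (n − k + 1) − d = 11.
The code is NOT MDS (slack = 11 > 0).
Description: the claimed parameters are [20, 6, 4]_2; such a code would be non-MDS.


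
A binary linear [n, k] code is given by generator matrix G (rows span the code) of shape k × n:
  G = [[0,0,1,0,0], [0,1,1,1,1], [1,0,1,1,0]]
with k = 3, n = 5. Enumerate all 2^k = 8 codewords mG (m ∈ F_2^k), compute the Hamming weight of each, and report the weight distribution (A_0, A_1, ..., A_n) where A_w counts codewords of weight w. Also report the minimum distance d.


Weight distribution: A_0 = 1, A_1 = 1, A_2 = 1, A_3 = 3, A_4 = 2. Minimum distance d = 1.

Enumerate all 2^3 = 8 messages m ∈ F_2^3.
For each, compute codeword c = mG in F_2^5, then tally its weight.
  m = 000 → c = 00000, weight = 0.
  m = 100 → c = 00100, weight = 1.
  m = 010 → c = 01111, weight = 4.
  m = 110 → c = 01011, weight = 3.
  m = 001 → c = 10110, weight = 3.
  m = 101 → c = 10010, weight = 2.
  m = 011 → c = 11001, weight = 3.
  m = 111 → c = 11101, weight = 4.
Tally weights:
  weight 0: 1 codewords.
  weight 1: 1 codewords.
  weight 2: 1 codewords.
  weight 3: 3 codewords.
  weight 4: 2 codewords.
Minimum distance d = smallest w > 0 with A_w > 0 = 1.
Sanity: Σ A_w = 8 = 2^3 = 8 ✓.


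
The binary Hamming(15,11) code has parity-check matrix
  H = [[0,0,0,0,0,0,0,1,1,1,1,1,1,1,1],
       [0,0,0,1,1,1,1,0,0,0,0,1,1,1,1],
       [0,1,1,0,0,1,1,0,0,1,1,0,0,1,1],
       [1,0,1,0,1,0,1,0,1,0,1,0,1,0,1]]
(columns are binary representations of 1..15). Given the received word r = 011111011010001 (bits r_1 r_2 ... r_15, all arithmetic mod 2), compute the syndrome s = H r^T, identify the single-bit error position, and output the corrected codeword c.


s = (0, 0, 1, 1)^T, error position = 3, corrected codeword c = 010111011010001

Compute s = H r^T mod 2 one row at a time:
  s_1 = 1 + 1 + 0 + 1 + 0 + 0 + 0 + 1 = 4 ≡ 0 (mod 2).
  s_2 = 1 + 1 + 1 + 0 + 0 + 0 + 0 + 1 = 4 ≡ 0 (mod 2).
  s_3 = 1 + 1 + 1 + 0 + 0 + 1 + 0 + 1 = 5 ≡ 1 (mod 2).
  s_4 = 0 + 1 + 1 + 0 + 1 + 1 + 0 + 1 = 5 ≡ 1 (mod 2).
s = (0, 0, 1, 1)^T — this equals column 3 of H (binary 0011), so error is at position 3.
Correct: flip bit 3 of r = 011111011010001 to get c = 010111011010001.


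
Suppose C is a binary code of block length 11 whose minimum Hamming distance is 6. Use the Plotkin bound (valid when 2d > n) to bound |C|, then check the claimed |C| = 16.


Plotkin bound M ≤ 12; given |C| = 16 > bound (violated).

Check applicability: 2d = 12, n = 11.
2d − n = 1 > 0, so Plotkin applies.
Compute d/(2d−n) = 6/1 ≈ 6.0000.
⌊d/(2d−n)⌋ = 6.
Plotkin bound: M ≤ 2·6 = 12.
Given |C| = 16, check: VIOLATED.
This |C| is above the Plotkin bound, so no binary code with n = 11, d = 6 and 16 codewords exists.


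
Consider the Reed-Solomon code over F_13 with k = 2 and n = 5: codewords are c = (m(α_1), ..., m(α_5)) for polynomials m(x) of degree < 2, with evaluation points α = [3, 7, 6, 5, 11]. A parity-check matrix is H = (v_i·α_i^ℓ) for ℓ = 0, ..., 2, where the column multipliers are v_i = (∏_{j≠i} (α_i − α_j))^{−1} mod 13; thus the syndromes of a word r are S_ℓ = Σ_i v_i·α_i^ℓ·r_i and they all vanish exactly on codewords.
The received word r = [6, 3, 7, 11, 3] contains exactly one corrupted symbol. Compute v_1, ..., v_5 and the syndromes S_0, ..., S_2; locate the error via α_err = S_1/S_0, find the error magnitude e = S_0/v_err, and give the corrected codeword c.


S = (5, 3, 7), error at position 5, error magnitude e = 3, c = [6, 3, 7, 11, 0].

Step 1: column multipliers v_i = (∏_{j≠i}(α_i − α_j))^{−1} mod 13.
  i = 1 (α = 3): (3−7)(3−6)(3−5)(3−11) = (−4)·(−3)·(−2)·(−8) = 192 ≡ 10, so v_1 = 10^{−1} = 4 (mod 13).
  i = 2 (α = 7): (7−3)(7−6)(7−5)(7−11) = 4·1·2·(−4) = −32 ≡ 7, so v_2 = 7^{−1} = 2 (mod 13).
  i = 3 (α = 6): (6−3)(6−7)(6−5)(6−11) = 3·(−1)·1·(−5) = 15 ≡ 2, so v_3 = 2^{−1} = 7 (mod 13).
  i = 4 (α = 5): (5−3)(5−7)(5−6)(5−11) = 2·(−2)·(−1)·(−6) = −24 ≡ 2, so v_4 = 2^{−1} = 7 (mod 13).
  i = 5 (α = 11): (11−3)(11−7)(11−6)(11−5) = 8·4·5·6 = 960 ≡ 11, so v_5 = 11^{−1} = 6 (mod 13).
  v = [4, 2, 7, 7, 6].
Step 2: syndromes of r = [6, 3, 7, 11, 3] (all sums mod 13).
  S_0 = Σ v_i r_i = 4·6 + 2·3 + 7·7 + 7·11 + 6·3 = 174 ≡ 5.
  S_1 = Σ v_i α_i r_i = 4·3·6 + 2·7·3 + 7·6·7 + 7·5·11 + 6·11·3 = 991 ≡ 3.
  α_i^2 mod 13 = [9, 10, 10, 12, 4].
  S_2 = Σ v_i α_i^2 r_i = 4·9·6 + 2·10·3 + 7·10·7 + 7·12·11 + 6·4·3 = 1762 ≡ 7.
  S = (5, 3, 7) ≠ 0, so r is not a codeword (an error is present).
Step 3: locate the error. For a single error e at position i, S_ℓ = v_i·e·α_i^ℓ, so α_err = S_1/S_0.
  S_0^{−1} = 5^{−1} = 8 (mod 13), so α_err = 3·8 = 24 ≡ 11 = α_5. Error position i = 5.
  Consistency check: S_2/S_1 = 7·9 = 63 ≡ 11 = α_err ✓ (single-error assumption holds).
Step 4: error magnitude e = S_0/v_5 = S_0·∏_{j≠5}(α_5 − α_j) = 5·11 = 55 ≡ 3 (mod 13).
Step 5: correct position 5: c_5 = r_5 − e = 3 − 3 ≡ 0 (mod 13). Hence c = [6, 3, 7, 11, 0].
  Check: interpolating c through the α_i gives m(x) = 5 + 9·x (degree < 2) with m(α_i) = c_i for every i, so c is indeed a codeword.


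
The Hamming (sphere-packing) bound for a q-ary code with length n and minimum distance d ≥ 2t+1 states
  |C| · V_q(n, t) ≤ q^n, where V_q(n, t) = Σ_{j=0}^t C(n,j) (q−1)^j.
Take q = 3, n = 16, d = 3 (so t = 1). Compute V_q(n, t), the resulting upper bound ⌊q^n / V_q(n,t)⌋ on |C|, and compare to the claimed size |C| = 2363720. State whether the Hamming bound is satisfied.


V_q(n, t) = 33, q^n = 43046721, Hamming bound = 1304446, |C| = 2363720 > bound (violated).

Step 1: Compute V_q(n, t) = Σ_{j=0}^1 C(n, j) (q−1)^j.
  j = 0: C(16,0)·(2)^0 = 1·1 = 1.
  j = 1: C(16,1)·(2)^1 = 16·2 = 32.
  V_q(n, t) = 1 + 32 = 33.
Step 2: q^n = 3^16 = 43046721.
Step 3: Hamming bound ⌊q^n / V_q(n,t)⌋ = ⌊43046721/33⌋ = 1304446.
Step 4: Compare |C| = 2363720 to 1304446: violated.
The claimed |C| lies above the Hamming bound, so no 3-ary code of length 16 with d ≥ 3 can have 2363720 codewords.


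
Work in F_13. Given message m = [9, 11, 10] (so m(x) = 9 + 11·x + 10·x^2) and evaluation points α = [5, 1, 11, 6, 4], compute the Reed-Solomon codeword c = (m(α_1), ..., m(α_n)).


c = [2, 4, 1, 6, 5]

Message polynomial: m(x) = 9 + 11·x + 10·x^2 (mod 13).
For each evaluation point α_i, compute m(α_i) mod 13:
  α_1 = 5: Horner steps 10 → 9 → 2, so m(5) = 2.
  α_2 = 1: Horner steps 10 → 8 → 4, so m(1) = 4.
  α_3 = 11: Horner steps 10 → 4 → 1, so m(11) = 1.
  α_4 = 6: Horner steps 10 → 6 → 6, so m(6) = 6.
  α_5 = 4: Horner steps 10 → 12 → 5, so m(4) = 5.
Codeword c = [2, 4, 1, 6, 5] ∈ F_13^5.


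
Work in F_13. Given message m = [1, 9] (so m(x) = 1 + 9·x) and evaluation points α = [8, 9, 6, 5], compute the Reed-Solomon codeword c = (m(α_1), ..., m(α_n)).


c = [8, 4, 3, 7]

Message polynomial: m(x) = 1 + 9·x (mod 13).
For each evaluation point α_i, compute m(α_i) mod 13:
  α_1 = 8: Horner steps 9 → 8, so m(8) = 8.
  α_2 = 9: Horner steps 9 → 4, so m(9) = 4.
  α_3 = 6: Horner steps 9 → 3, so m(6) = 3.
  α_4 = 5: Horner steps 9 → 7, so m(5) = 7.
Codeword c = [8, 4, 3, 7] ∈ F_13^4.


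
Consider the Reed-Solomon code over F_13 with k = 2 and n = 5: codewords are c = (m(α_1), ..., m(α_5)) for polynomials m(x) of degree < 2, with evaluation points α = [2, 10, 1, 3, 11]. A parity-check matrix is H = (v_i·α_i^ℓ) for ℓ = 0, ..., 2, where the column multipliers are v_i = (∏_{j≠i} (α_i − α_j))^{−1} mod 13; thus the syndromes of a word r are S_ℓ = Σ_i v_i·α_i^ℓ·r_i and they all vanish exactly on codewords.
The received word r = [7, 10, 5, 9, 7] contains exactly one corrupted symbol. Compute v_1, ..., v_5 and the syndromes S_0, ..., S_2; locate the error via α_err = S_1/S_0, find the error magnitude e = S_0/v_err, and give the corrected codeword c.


S = (12, 2, 9), error at position 5, error magnitude e = 8, c = [7, 10, 5, 9, 12].

Step 1: column multipliers v_i = (∏_{j≠i}(α_i − α_j))^{−1} mod 13.
  i = 1 (α = 2): (2−10)(2−1)(2−3)(2−11) = (−8)·1·(−1)·(−9) = −72 ≡ 6, so v_1 = 6^{−1} = 11 (mod 13).
  i = 2 (α = 10): (10−2)(10−1)(10−3)(10−11) = 8·9·7·(−1) = −504 ≡ 3, so v_2 = 3^{−1} = 9 (mod 13).
  i = 3 (α = 1): (1−2)(1−10)(1−3)(1−11) = (−1)·(−9)·(−2)·(−10) = 180 ≡ 11, so v_3 = 11^{−1} = 6 (mod 13).
  i = 4 (α = 3): (3−2)(3−10)(3−1)(3−11) = 1·(−7)·2·(−8) = 112 ≡ 8, so v_4 = 8^{−1} = 5 (mod 13).
  i = 5 (α = 11): (11−2)(11−10)(11−1)(11−3) = 9·1·10·8 = 720 ≡ 5, so v_5 = 5^{−1} = 8 (mod 13).
  v = [11, 9, 6, 5, 8].
Step 2: syndromes of r = [7, 10, 5, 9, 7] (all sums mod 13).
  S_0 = Σ v_i r_i = 11·7 + 9·10 + 6·5 + 5·9 + 8·7 = 298 ≡ 12.
  S_1 = Σ v_i α_i r_i = 11·2·7 + 9·10·10 + 6·1·5 + 5·3·9 + 8·11·7 = 1835 ≡ 2.
  α_i^2 mod 13 = [4, 9, 1, 9, 4].
  S_2 = Σ v_i α_i^2 r_i = 11·4·7 + 9·9·10 + 6·1·5 + 5·9·9 + 8·4·7 = 1777 ≡ 9.
  S = (12, 2, 9) ≠ 0, so r is not a codeword (an error is present).
Step 3: locate the error. For a single error e at position i, S_ℓ = v_i·e·α_i^ℓ, so α_err = S_1/S_0.
  S_0^{−1} = 12^{−1} = 12 (mod 13), so α_err = 2·12 = 24 ≡ 11 = α_5. Error position i = 5.
  Consistency check: S_2/S_1 = 9·7 = 63 ≡ 11 = α_err ✓ (single-error assumption holds).
Step 4: error magnitude e = S_0/v_5 = S_0·∏_{j≠5}(α_5 − α_j) = 12·5 = 60 ≡ 8 (mod 13).
Step 5: correct position 5: c_5 = r_5 − e = 7 − 8 ≡ 12 (mod 13). Hence c = [7, 10, 5, 9, 12].
  Check: interpolating c through the α_i gives m(x) = 3 + 2·x (degree < 2) with m(α_i) = c_i for every i, so c is indeed a codeword.


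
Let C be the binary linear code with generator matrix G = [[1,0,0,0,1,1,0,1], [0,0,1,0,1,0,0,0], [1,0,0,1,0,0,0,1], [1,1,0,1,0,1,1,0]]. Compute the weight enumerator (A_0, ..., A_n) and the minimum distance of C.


Weight distribution: A_0 = 1, A_2 = 1, A_3 = 3, A_4 = 5, A_5 = 4, A_6 = 1, A_7 = 1. Minimum distance d = 2.

Enumerate all 2^4 = 16 messages m ∈ F_2^4.
For each, compute codeword c = mG in F_2^8, then tally its weight.
  m = 0000 → c = 00000000, weight = 0.
  m = 1000 → c = 10001101, weight = 4.
  m = 0100 → c = 00101000, weight = 2.
  m = 1100 → c = 10100101, weight = 4.
  m = 0010 → c = 10010001, weight = 3.
  m = 1010 → c = 00011100, weight = 3.
  m = 0110 → c = 10111001, weight = 5.
  m = 1110 → c = 00110100, weight = 3.
  m = 0001 → c = 11010110, weight = 5.
  m = 1001 → c = 01011011, weight = 5.
  m = 0101 → c = 11111110, weight = 7.
  m = 1101 → c = 01110011, weight = 5.
  m = 0011 → c = 01000111, weight = 4.
  m = 1011 → c = 11001010, weight = 4.
  m = 0111 → c = 01101111, weight = 6.
  m = 1111 → c = 11100010, weight = 4.
Tally weights:
  weight 0: 1 codewords.
  weight 2: 1 codewords.
  weight 3: 3 codewords.
  weight 4: 5 codewords.
  weight 5: 4 codewords.
  weight 6: 1 codewords.
  weight 7: 1 codewords.
Minimum distance d = smallest w > 0 with A_w > 0 = 2.
Sanity: Σ A_w = 16 = 2^4 = 16 ✓.


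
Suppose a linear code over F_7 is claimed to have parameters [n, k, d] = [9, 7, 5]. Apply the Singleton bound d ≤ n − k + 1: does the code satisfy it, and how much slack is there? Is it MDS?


Singleton RHS = n − k + 1 = 3, slack = -2, bound violated (no such code; not MDS).

Singleton bound: d ≤ n − k + 1.
Here n = 9, k = 7, so n − k + 1 = 3.
Given d = 5, check d ≤ 3: NO.
Slack = (n − k + 1) − d = -2.
The slack is negative: d = 5 exceeds n − k + 1 = 3 by 2, so the Singleton bound is violated and no linear [9, 7, 5]_7 code can exist. In particular it is not MDS (MDS requires d = n − k + 1 exactly).
Description: the claimed parameters are [9, 7, 5]_7; such a code would be impossible (violates the Singleton bound).


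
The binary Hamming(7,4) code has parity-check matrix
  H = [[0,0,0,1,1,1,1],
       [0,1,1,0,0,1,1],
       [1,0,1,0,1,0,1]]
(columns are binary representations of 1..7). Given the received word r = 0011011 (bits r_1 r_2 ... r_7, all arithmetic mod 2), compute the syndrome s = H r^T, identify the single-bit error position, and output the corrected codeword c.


s = (1, 1, 0)^T, error position = 6, corrected codeword c = 0011001

Compute s = H r^T mod 2 one row at a time:
  s_1 = 1 + 0 + 1 + 1 = 3 ≡ 1 (mod 2).
  s_2 = 0 + 1 + 1 + 1 = 3 ≡ 1 (mod 2).
  s_3 = 0 + 1 + 0 + 1 = 2 ≡ 0 (mod 2).
s = (1, 1, 0)^T — this equals column 6 of H (binary 110), so error is at position 6.
Correct: flip bit 6 of r = 0011011 to get c = 0011001.
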